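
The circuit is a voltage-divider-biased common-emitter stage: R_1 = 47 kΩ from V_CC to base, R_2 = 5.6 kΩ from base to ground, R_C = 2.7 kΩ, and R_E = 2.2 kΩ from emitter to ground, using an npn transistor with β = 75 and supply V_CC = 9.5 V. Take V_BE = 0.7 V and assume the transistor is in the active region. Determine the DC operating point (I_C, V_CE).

Thevenize the base divider: V_Th = V_CC·R_2/(R_1+R_2) = 9.5×5.6/52.6 = 1.01 V, R_Th = R_1‖R_2 = 5 kΩ.
Base-emitter loop: V_Th = I_B·R_Th + V_BE + (β+1)I_B·R_E, so I_B = (1.01 − 0.7) / (5 + 76×2.2) = 0.00181 mA.
I_C = β·I_B = 75×0.00181 = 0.136 mA, and I_E = (β+1)I_B = 0.137 mA.
V_CE = V_CC − I_C·R_C − I_E·R_E = 9.5 − 0.136×2.7 − 0.137×2.2 = 8.83 V.
V_CE = 8.83 V > 0.2 V confirms active-region operation.

I_C ≈ 0.14 mA, V_CE ≈ 8.8 V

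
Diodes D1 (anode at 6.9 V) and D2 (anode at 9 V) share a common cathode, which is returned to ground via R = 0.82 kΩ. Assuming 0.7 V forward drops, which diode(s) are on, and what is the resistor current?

Assume both conduct. Then node N would need to be at both 6.9−0.7 = 6.2 V and 9−0.7 = 8.3 V, which is impossible.
Assume only D2 conducts: V_N = 9 − 0.7 = 8.3 V, so I_R = 8.3/0.82 = 10.1 mA.
Check D1: its anode-to-cathode voltage is 6.9 − 8.3 = -1.4 V < 0.7 V, so it is off. The assumption is consistent.

Only D2 conducts; I_R ≈ 10 mA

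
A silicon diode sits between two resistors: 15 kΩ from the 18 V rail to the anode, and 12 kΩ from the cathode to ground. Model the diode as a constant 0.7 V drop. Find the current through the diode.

The two resistors are in series with the diode, so KVL gives 18 = I·15 + 0.7 + I·12.
I = (18 − 0.7) / (15 + 12) kΩ = 17.3 / 27 = 0.641 mA.

I ≈ 0.64 mA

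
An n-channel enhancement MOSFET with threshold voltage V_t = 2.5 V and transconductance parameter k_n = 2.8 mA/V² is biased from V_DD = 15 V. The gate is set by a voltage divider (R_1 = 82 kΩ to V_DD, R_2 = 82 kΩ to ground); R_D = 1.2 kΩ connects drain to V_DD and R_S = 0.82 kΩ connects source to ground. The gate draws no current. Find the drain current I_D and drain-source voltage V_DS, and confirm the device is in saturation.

I_D ≈ 4 mA, V_DS ≈ 6.9 V

V_G = V_DD·R_2/(R_1+R_2) = 15×82/164 = 7.5 V.
Assume saturation: I_D = (k_n/2)(V_GS − V_t)² with V_GS = V_G − I_D·R_S = 7.5 − 0.82·I_D.
Substituting gives 0.941·I_D² − 12.5·I_D + 35 = 0, with roots I_D = 4.03 or 9.23 mA.
The root I_D = 9.23 mA gives V_GS = -0.0675 V ≤ V_t, so take I_D = 4.03 mA.
Then V_GS = 4.2 V and V_DS = V_DD − I_D(R_D+R_S) = 15 − 4.03×2.02 = 6.86 V.
Saturation requires V_DS ≥ V_GS − V_t = 1.7 V; 6.86 ≥ 1.7 ✓.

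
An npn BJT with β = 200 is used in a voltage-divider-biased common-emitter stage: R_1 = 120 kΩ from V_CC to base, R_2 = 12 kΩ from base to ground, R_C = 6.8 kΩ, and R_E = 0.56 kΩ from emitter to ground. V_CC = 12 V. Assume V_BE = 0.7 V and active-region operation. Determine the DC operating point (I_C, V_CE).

I_C ≈ 0.63 mA, V_CE ≈ 7.3 V

Thevenize the base divider: V_Th = V_CC·R_2/(R_1+R_2) = 12×12/132 = 1.09 V, R_Th = R_1‖R_2 = 10.9 kΩ.
Base-emitter loop: V_Th = I_B·R_Th + V_BE + (β+1)I_B·R_E, so I_B = (1.09 − 0.7) / (10.9 + 201×0.56) = 0.00317 mA.
I_C = β·I_B = 200×0.00317 = 0.633 mA, and I_E = (β+1)I_B = 0.636 mA.
V_CE = V_CC − I_C·R_C − I_E·R_E = 12 − 0.633×6.8 − 0.636×0.56 = 7.34 V.
V_CE = 7.34 V > 0.2 V confirms active-region operation.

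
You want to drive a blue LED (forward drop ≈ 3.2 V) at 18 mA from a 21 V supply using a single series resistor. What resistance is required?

The resistor drops V_S − V_D = 21 − 3.2 = 17.8 V at 18 mA.
R = 17.8 V / 18 mA = 0.989 kΩ.

R ≈ 0.99 kΩ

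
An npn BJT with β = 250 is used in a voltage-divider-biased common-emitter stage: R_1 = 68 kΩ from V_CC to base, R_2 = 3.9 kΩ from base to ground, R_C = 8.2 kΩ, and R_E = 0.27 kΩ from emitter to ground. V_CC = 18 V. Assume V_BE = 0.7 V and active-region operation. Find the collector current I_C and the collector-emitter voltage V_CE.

Thevenize the base divider: V_Th = V_CC·R_2/(R_1+R_2) = 18×3.9/71.9 = 0.976 V, R_Th = R_1‖R_2 = 3.69 kΩ.
Base-emitter loop: V_Th = I_B·R_Th + V_BE + (β+1)I_B·R_E, so I_B = (0.976 − 0.7) / (3.69 + 251×0.27) = 0.00387 mA.
I_C = β·I_B = 250×0.00387 = 0.967 mA, and I_E = (β+1)I_B = 0.971 mA.
V_CE = V_CC − I_C·R_C − I_E·R_E = 18 − 0.967×8.2 − 0.971×0.27 = 9.81 V.
V_CE = 9.81 V > 0.2 V confirms active-region operation.

I_C ≈ 0.97 mA, V_CE ≈ 9.8 V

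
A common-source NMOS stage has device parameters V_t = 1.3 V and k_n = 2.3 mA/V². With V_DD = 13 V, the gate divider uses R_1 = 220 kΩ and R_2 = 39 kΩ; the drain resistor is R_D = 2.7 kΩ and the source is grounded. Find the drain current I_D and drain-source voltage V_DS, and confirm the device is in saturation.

I_D ≈ 0.5 mA, V_DS ≈ 12 V

V_G = V_DD·R_2/(R_1+R_2) = 13×39/259 = 1.96 V. With the source grounded, V_GS = V_G = 1.96 V.
Assume saturation: I_D = (k_n/2)(V_GS − V_t)² = (2.3/2)×(1.96 − 1.3)² = 1.15×0.658² = 0.497 mA.
V_DS = V_DD − I_D·R_D = 13 − 0.497×2.7 = 11.7 V.
Saturation requires V_DS ≥ V_GS − V_t = 0.658 V; 11.7 ≥ 0.658 ✓.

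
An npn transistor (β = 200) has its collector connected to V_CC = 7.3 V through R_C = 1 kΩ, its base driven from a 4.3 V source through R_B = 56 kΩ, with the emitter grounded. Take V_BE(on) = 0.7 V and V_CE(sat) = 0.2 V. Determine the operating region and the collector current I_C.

saturation; I_C ≈ 7.1 mA

Assume active: I_B = (4.3 − 0.7)/56 = 0.0643 mA, giving I_C = β·I_B = 12.9 mA.
But then V_CE = 7.3 − 12.9×1 = -5.56 V < V_CE(sat) = 0.2 V — impossible in the active region.
So the transistor is saturated. With V_CE = 0.2 V, I_C = (V_CC − 0.2)/R_C = 7.1/1 = 7.1 mA.
Check: β·I_B = 12.9 mA > I_C = 7.1 mA, confirming saturation.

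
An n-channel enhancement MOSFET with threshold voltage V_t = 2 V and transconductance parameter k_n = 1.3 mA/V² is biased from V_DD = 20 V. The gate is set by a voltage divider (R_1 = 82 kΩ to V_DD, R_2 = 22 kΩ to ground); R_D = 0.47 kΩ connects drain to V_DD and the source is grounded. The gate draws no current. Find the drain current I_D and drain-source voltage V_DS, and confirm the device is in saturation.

V_G = V_DD·R_2/(R_1+R_2) = 20×22/104 = 4.23 V. With the source grounded, V_GS = V_G = 4.23 V.
Assume saturation: I_D = (k_n/2)(V_GS − V_t)² = (1.3/2)×(4.23 − 2)² = 0.65×2.23² = 3.23 mA.
V_DS = V_DD − I_D·R_D = 20 − 3.23×0.47 = 18.5 V.
Saturation requires V_DS ≥ V_GS − V_t = 2.23 V; 18.5 ≥ 2.23 ✓.

I_D ≈ 3.2 mA, V_DS ≈ 18 V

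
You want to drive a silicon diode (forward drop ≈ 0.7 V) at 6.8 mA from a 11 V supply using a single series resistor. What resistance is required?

The resistor drops V_S − V_D = 11 − 0.7 = 10.3 V at 6.8 mA.
R = 10.3 V / 6.8 mA = 1.51 kΩ.

R ≈ 1.5 kΩ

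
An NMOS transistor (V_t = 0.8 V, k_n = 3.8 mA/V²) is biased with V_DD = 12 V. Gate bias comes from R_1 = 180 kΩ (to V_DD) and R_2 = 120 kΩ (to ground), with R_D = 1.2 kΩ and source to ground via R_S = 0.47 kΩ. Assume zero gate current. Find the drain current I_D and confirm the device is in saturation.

I_D ≈ 5 mA

V_G = V_DD·R_2/(R_1+R_2) = 12×120/300 = 4.8 V.
Assume saturation: I_D = (k_n/2)(V_GS − V_t)² with V_GS = V_G − I_D·R_S = 4.8 − 0.47·I_D.
Substituting gives 0.42·I_D² − 8.14·I_D + 30.4 = 0, with roots I_D = 5.04 or 14.4 mA.
The root I_D = 14.4 mA gives V_GS = -1.95 V ≤ V_t, so take I_D = 5.04 mA.
Then V_GS = 2.43 V and V_DS = V_DD − I_D(R_D+R_S) = 12 − 5.04×1.67 = 3.58 V.
Saturation requires V_DS ≥ V_GS − V_t = 1.63 V; 3.58 ≥ 1.63 ✓.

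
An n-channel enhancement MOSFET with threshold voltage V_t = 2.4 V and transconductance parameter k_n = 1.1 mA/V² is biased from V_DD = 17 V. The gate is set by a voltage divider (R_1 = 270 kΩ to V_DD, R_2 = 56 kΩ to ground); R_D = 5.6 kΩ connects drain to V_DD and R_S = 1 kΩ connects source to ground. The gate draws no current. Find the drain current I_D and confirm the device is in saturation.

V_G = V_DD·R_2/(R_1+R_2) = 17×56/326 = 2.92 V.
Assume saturation: I_D = (k_n/2)(V_GS − V_t)² with V_GS = V_G − I_D·R_S = 2.92 − 1·I_D.
Substituting gives 0.55·I_D² − 1.57·I_D + 0.149 = 0, with roots I_D = 0.098 or 2.76 mA.
The root I_D = 2.76 mA gives V_GS = 0.16 V ≤ V_t, so take I_D = 0.098 mA.
Then V_GS = 2.82 V and V_DS = V_DD − I_D(R_D+R_S) = 17 − 0.098×6.6 = 16.4 V.
Saturation requires V_DS ≥ V_GS − V_t = 0.422 V; 16.4 ≥ 0.422 ✓.

I_D ≈ 0.098 mA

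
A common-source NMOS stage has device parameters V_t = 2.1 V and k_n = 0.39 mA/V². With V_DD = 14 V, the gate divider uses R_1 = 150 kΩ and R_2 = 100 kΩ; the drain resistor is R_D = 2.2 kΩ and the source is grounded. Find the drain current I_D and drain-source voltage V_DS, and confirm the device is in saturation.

I_D ≈ 2.4 mA, V_DS ≈ 8.7 V

V_G = V_DD·R_2/(R_1+R_2) = 14×100/250 = 5.6 V. With the source grounded, V_GS = V_G = 5.6 V.
Assume saturation: I_D = (k_n/2)(V_GS − V_t)² = (0.39/2)×(5.6 − 2.1)² = 0.195×3.5² = 2.39 mA.
V_DS = V_DD − I_D·R_D = 14 − 2.39×2.2 = 8.74 V.
Saturation requires V_DS ≥ V_GS − V_t = 3.5 V; 8.74 ≥ 3.5 ✓.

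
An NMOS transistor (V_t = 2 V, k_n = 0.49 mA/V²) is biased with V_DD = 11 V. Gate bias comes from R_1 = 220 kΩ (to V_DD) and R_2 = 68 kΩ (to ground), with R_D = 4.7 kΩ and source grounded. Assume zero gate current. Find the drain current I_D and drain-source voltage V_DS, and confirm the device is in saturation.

I_D ≈ 0.087 mA, V_DS ≈ 11 V

V_G = V_DD·R_2/(R_1+R_2) = 11×68/288 = 2.6 V. With the source grounded, V_GS = V_G = 2.6 V.
Assume saturation: I_D = (k_n/2)(V_GS − V_t)² = (0.49/2)×(2.6 − 2)² = 0.245×0.597² = 0.0874 mA.
V_DS = V_DD − I_D·R_D = 11 − 0.0874×4.7 = 10.6 V.
Saturation requires V_DS ≥ V_GS − V_t = 0.597 V; 10.6 ≥ 0.597 ✓.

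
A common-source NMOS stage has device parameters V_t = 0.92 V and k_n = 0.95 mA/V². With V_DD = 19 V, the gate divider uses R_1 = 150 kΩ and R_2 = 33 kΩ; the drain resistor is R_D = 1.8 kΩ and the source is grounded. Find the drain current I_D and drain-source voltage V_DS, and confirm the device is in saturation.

V_G = V_DD·R_2/(R_1+R_2) = 19×33/183 = 3.43 V. With the source grounded, V_GS = V_G = 3.43 V.
Assume saturation: I_D = (k_n/2)(V_GS − V_t)² = (0.95/2)×(3.43 − 0.92)² = 0.475×2.51² = 2.98 mA.
V_DS = V_DD − I_D·R_D = 19 − 2.98×1.8 = 13.6 V.
Saturation requires V_DS ≥ V_GS − V_t = 2.51 V; 13.6 ≥ 2.51 ✓.

I_D ≈ 3 mA, V_DS ≈ 14 V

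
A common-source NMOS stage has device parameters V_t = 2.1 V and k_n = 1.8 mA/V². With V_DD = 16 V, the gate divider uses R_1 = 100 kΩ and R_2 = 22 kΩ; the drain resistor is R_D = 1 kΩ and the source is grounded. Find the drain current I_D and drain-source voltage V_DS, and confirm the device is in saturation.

I_D ≈ 0.55 mA, V_DS ≈ 15 V

V_G = V_DD·R_2/(R_1+R_2) = 16×22/122 = 2.89 V. With the source grounded, V_GS = V_G = 2.89 V.
Assume saturation: I_D = (k_n/2)(V_GS − V_t)² = (1.8/2)×(2.89 − 2.1)² = 0.9×0.785² = 0.555 mA.
V_DS = V_DD − I_D·R_D = 16 − 0.555×1 = 15.4 V.
Saturation requires V_DS ≥ V_GS − V_t = 0.785 V; 15.4 ≥ 0.785 ✓.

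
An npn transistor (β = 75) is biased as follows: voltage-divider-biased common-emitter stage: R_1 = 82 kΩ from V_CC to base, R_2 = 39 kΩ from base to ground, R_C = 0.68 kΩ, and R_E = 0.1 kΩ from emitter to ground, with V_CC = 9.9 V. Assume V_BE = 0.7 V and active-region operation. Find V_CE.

Thevenize the base divider: V_Th = V_CC·R_2/(R_1+R_2) = 9.9×39/121 = 3.19 V, R_Th = R_1‖R_2 = 26.4 kΩ.
Base-emitter loop: V_Th = I_B·R_Th + V_BE + (β+1)I_B·R_E, so I_B = (3.19 − 0.7) / (26.4 + 76×0.1) = 0.0732 mA.
I_C = β·I_B = 75×0.0732 = 5.49 mA, and I_E = (β+1)I_B = 5.56 mA.
V_CE = V_CC − I_C·R_C − I_E·R_E = 9.9 − 5.49×0.68 − 5.56×0.1 = 5.61 V.
V_CE = 5.61 V > 0.2 V confirms active-region operation.

V_CE ≈ 5.6 V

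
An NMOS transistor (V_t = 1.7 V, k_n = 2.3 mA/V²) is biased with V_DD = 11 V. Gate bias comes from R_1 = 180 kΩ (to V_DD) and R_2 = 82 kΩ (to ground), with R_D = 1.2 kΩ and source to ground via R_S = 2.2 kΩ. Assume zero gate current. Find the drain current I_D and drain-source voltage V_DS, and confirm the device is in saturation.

V_G = V_DD·R_2/(R_1+R_2) = 11×82/262 = 3.44 V.
Assume saturation: I_D = (k_n/2)(V_GS − V_t)² with V_GS = V_G − I_D·R_S = 3.44 − 2.2·I_D.
Substituting gives 5.57·I_D² − 9.82·I_D + 3.49 = 0, with roots I_D = 0.494 or 1.27 mA.
The root I_D = 1.27 mA gives V_GS = 0.649 V ≤ V_t, so take I_D = 0.494 mA.
Then V_GS = 2.36 V and V_DS = V_DD − I_D(R_D+R_S) = 11 − 0.494×3.4 = 9.32 V.
Saturation requires V_DS ≥ V_GS − V_t = 0.656 V; 9.32 ≥ 0.656 ✓.

I_D ≈ 0.49 mA, V_DS ≈ 9.3 V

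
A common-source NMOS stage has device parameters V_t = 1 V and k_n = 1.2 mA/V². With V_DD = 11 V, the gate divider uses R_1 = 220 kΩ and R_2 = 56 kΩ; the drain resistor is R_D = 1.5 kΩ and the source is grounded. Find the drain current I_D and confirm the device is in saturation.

I_D ≈ 0.91 mA

V_G = V_DD·R_2/(R_1+R_2) = 11×56/276 = 2.23 V. With the source grounded, V_GS = V_G = 2.23 V.
Assume saturation: I_D = (k_n/2)(V_GS − V_t)² = (1.2/2)×(2.23 − 1)² = 0.6×1.23² = 0.911 mA.
V_DS = V_DD − I_D·R_D = 11 − 0.911×1.5 = 9.63 V.
Saturation requires V_DS ≥ V_GS − V_t = 1.23 V; 9.63 ≥ 1.23 ✓.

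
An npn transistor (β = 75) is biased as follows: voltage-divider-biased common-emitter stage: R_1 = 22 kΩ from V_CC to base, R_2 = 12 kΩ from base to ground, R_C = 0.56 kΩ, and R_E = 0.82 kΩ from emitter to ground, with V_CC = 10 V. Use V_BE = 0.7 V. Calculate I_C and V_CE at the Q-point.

I_C ≈ 3 mA, V_CE ≈ 5.8 V

Thevenize the base divider: V_Th = V_CC·R_2/(R_1+R_2) = 10×12/34 = 3.53 V, R_Th = R_1‖R_2 = 7.76 kΩ.
Base-emitter loop: V_Th = I_B·R_Th + V_BE + (β+1)I_B·R_E, so I_B = (3.53 − 0.7) / (7.76 + 76×0.82) = 0.0404 mA.
I_C = β·I_B = 75×0.0404 = 3.03 mA, and I_E = (β+1)I_B = 3.07 mA.
V_CE = V_CC − I_C·R_C − I_E·R_E = 10 − 3.03×0.56 − 3.07×0.82 = 5.79 V.
V_CE = 5.79 V > 0.2 V confirms active-region operation.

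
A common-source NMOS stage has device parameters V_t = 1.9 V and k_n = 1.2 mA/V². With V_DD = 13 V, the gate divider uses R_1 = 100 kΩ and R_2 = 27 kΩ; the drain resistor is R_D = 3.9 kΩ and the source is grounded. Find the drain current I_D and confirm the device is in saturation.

V_G = V_DD·R_2/(R_1+R_2) = 13×27/127 = 2.76 V. With the source grounded, V_GS = V_G = 2.76 V.
Assume saturation: I_D = (k_n/2)(V_GS − V_t)² = (1.2/2)×(2.76 − 1.9)² = 0.6×0.864² = 0.448 mA.
V_DS = V_DD − I_D·R_D = 13 − 0.448×3.9 = 11.3 V.
Saturation requires V_DS ≥ V_GS − V_t = 0.864 V; 11.3 ≥ 0.864 ✓.

I_D ≈ 0.45 mA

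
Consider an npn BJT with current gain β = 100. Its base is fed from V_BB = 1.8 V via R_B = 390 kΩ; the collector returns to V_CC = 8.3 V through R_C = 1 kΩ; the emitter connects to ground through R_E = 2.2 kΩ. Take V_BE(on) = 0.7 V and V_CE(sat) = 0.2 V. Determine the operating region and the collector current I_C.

active; I_C ≈ 0.18 mA

Assume active. Base-emitter loop: I_B = (V_BB − V_BE)/(R_B + (β+1)R_E) = (1.8 − 0.7)/(390 + 101×2.2) = 0.0018 mA.
I_C = β·I_B = 100×0.0018 = 0.18 mA.
V_CE = V_CC − I_C·R_C − I_E·R_E = 8.3 − 0.18×1 − 0.181×2.2 = 7.72 V > V_CE(sat), so the active-region assumption holds.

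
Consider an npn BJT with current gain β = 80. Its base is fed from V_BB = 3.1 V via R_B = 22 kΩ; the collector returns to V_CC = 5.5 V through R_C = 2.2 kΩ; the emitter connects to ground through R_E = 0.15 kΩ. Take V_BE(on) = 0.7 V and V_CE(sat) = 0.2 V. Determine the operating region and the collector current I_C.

saturation; I_C ≈ 2.2 mA

Assume active: I_B = (3.1 − 0.7)/(22 + 81×0.15) = 0.0703 mA, I_C = β·I_B = 5.62 mA.
Then V_CE = 5.5 − 5.62×2.2 − 5.69×0.15 = -7.72 V < 0.2 V — the active assumption fails.
Re-solve with V_CE = 0.2 V. KCL at the emitter: V_E/R_E = (V_BB−0.7−V_E)/R_B + (V_CC−0.2−V_E)/R_C, giving V_E = 0.351 V.
I_C = (V_CC − 0.2 − V_E)/R_C = (5.3 − 0.351)/2.2 = 2.25 mA.
Check: I_B = (2.4 − 0.351)/22 = 0.0931 mA, and β·I_B = 7.45 mA > I_C, confirming saturation.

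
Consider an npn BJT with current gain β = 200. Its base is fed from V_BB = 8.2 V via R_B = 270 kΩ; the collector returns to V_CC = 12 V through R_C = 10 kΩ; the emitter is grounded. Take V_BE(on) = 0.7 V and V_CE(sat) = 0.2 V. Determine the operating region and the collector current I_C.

saturation; I_C ≈ 1.2 mA

Assume active: I_B = (8.2 − 0.7)/270 = 0.0278 mA, giving I_C = β·I_B = 5.56 mA.
But then V_CE = 12 − 5.56×10 = -43.6 V < V_CE(sat) = 0.2 V — impossible in the active region.
So the transistor is saturated. With V_CE = 0.2 V, I_C = (V_CC − 0.2)/R_C = 11.8/10 = 1.18 mA.
Check: β·I_B = 5.56 mA > I_C = 1.18 mA, confirming saturation.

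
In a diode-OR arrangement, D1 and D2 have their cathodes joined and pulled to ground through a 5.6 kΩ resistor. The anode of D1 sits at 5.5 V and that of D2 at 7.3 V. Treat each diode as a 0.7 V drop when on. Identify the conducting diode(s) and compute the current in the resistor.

Assume both conduct. Then node N would need to be at both 5.5−0.7 = 4.8 V and 7.3−0.7 = 6.6 V, which is impossible.
Assume only D2 conducts: V_N = 7.3 − 0.7 = 6.6 V, so I_R = 6.6/5.6 = 1.18 mA.
Check D1: its anode-to-cathode voltage is 5.5 − 6.6 = -1.1 V < 0.7 V, so it is off. The assumption is consistent.

Only D2 conducts; I_R ≈ 1.2 mA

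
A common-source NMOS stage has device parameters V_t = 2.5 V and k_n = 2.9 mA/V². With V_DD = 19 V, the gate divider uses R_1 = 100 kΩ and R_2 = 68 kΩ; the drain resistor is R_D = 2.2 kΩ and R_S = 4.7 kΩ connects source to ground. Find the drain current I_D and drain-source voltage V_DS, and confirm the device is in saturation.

I_D ≈ 0.93 mA, V_DS ≈ 13 V

V_G = V_DD·R_2/(R_1+R_2) = 19×68/168 = 7.69 V.
Assume saturation: I_D = (k_n/2)(V_GS − V_t)² with V_GS = V_G − I_D·R_S = 7.69 − 4.7·I_D.
Substituting gives 32·I_D² − 71.7·I_D + 39.1 = 0, with roots I_D = 0.934 or 1.31 mA.
The root I_D = 1.31 mA gives V_GS = 1.55 V ≤ V_t, so take I_D = 0.934 mA.
Then V_GS = 3.3 V and V_DS = V_DD − I_D(R_D+R_S) = 19 − 0.934×6.9 = 12.6 V.
Saturation requires V_DS ≥ V_GS − V_t = 0.802 V; 12.6 ≥ 0.802 ✓.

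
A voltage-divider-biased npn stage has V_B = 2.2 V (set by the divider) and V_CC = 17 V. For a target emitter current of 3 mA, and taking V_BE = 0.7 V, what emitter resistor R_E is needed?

R_E ≈ 0.5 kΩ

V_E = V_B − V_BE = 2.2 − 0.7 = 1.5 V.
R_E = V_E / I_E = 1.5 / 3 = 0.5 kΩ.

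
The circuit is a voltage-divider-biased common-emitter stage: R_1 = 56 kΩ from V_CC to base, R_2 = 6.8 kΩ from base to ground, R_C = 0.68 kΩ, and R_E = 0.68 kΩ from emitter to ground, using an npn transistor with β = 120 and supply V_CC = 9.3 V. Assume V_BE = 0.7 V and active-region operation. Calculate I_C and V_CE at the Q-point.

I_C ≈ 0.42 mA, V_CE ≈ 8.7 V

Thevenize the base divider: V_Th = V_CC·R_2/(R_1+R_2) = 9.3×6.8/62.8 = 1.01 V, R_Th = R_1‖R_2 = 6.06 kΩ.
Base-emitter loop: V_Th = I_B·R_Th + V_BE + (β+1)I_B·R_E, so I_B = (1.01 − 0.7) / (6.06 + 121×0.68) = 0.00348 mA.
I_C = β·I_B = 120×0.00348 = 0.417 mA, and I_E = (β+1)I_B = 0.42 mA.
V_CE = V_CC − I_C·R_C − I_E·R_E = 9.3 − 0.417×0.68 − 0.42×0.68 = 8.73 V.
V_CE = 8.73 V > 0.2 V confirms active-region operation.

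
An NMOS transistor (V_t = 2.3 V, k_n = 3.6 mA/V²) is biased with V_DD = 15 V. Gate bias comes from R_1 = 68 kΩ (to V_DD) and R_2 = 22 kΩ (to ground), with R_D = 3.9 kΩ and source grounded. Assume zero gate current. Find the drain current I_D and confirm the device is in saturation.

V_G = V_DD·R_2/(R_1+R_2) = 15×22/90 = 3.67 V. With the source grounded, V_GS = V_G = 3.67 V.
Assume saturation: I_D = (k_n/2)(V_GS − V_t)² = (3.6/2)×(3.67 − 2.3)² = 1.8×1.37² = 3.36 mA.
V_DS = V_DD − I_D·R_D = 15 − 3.36×3.9 = 1.89 V.
Saturation requires V_DS ≥ V_GS − V_t = 1.37 V; 1.89 ≥ 1.37 ✓.

I_D ≈ 3.4 mA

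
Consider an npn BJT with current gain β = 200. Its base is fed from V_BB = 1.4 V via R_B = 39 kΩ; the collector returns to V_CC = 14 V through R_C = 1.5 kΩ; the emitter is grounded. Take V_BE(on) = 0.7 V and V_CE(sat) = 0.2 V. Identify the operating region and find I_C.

active; I_C ≈ 3.6 mA

Assume active. Base-emitter loop: I_B = (V_BB − V_BE)/R_B = (1.4 − 0.7)/39 = 0.0179 mA.
I_C = β·I_B = 200×0.0179 = 3.59 mA.
V_CE = V_CC − I_C·R_C = 14 − 3.59×1.5 = 8.62 V > V_CE(sat), so the active-region assumption holds.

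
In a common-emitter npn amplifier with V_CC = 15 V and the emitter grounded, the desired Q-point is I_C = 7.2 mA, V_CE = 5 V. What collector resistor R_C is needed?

R_C ≈ 1.4 kΩ

Collector loop: V_CC = I_C·R_C + V_CE.
R_C = (V_CC − V_CE)/I_C = (15 − 5)/7.2 = 1.39 kΩ.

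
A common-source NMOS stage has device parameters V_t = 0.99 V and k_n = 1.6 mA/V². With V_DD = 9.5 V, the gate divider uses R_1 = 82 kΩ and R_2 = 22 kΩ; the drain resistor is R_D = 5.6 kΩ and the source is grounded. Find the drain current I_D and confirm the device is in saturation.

V_G = V_DD·R_2/(R_1+R_2) = 9.5×22/104 = 2.01 V. With the source grounded, V_GS = V_G = 2.01 V.
Assume saturation: I_D = (k_n/2)(V_GS − V_t)² = (1.6/2)×(2.01 − 0.99)² = 0.8×1.02² = 0.832 mA.
V_DS = V_DD − I_D·R_D = 9.5 − 0.832×5.6 = 4.84 V.
Saturation requires V_DS ≥ V_GS − V_t = 1.02 V; 4.84 ≥ 1.02 ✓.

I_D ≈ 0.83 mA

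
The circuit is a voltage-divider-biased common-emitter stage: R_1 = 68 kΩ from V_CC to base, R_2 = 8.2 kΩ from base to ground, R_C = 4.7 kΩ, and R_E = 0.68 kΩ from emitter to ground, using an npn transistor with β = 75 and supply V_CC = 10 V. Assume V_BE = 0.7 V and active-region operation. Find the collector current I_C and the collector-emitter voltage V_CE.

I_C ≈ 0.48 mA, V_CE ≈ 7.4 V

Thevenize the base divider: V_Th = V_CC·R_2/(R_1+R_2) = 10×8.2/76.2 = 1.08 V, R_Th = R_1‖R_2 = 7.32 kΩ.
Base-emitter loop: V_Th = I_B·R_Th + V_BE + (β+1)I_B·R_E, so I_B = (1.08 − 0.7) / (7.32 + 76×0.68) = 0.00638 mA.
I_C = β·I_B = 75×0.00638 = 0.478 mA, and I_E = (β+1)I_B = 0.485 mA.
V_CE = V_CC − I_C·R_C − I_E·R_E = 10 − 0.478×4.7 − 0.485×0.68 = 7.42 V.
V_CE = 7.42 V > 0.2 V confirms active-region operation.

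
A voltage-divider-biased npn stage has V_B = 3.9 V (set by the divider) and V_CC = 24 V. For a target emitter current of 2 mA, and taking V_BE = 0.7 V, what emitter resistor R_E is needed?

R_E ≈ 1.6 kΩ

V_E = V_B − V_BE = 3.9 − 0.7 = 3.2 V.
R_E = V_E / I_E = 3.2 / 2 = 1.6 kΩ.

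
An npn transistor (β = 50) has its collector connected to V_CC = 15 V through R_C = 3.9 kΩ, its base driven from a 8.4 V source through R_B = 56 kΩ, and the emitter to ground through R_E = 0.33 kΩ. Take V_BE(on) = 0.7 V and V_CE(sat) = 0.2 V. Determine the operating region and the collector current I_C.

saturation; I_C ≈ 3.5 mA

Assume active: I_B = (8.4 − 0.7)/(56 + 51×0.33) = 0.106 mA, I_C = β·I_B = 5.29 mA.
Then V_CE = 15 − 5.29×3.9 − 5.39×0.33 = -7.4 V < 0.2 V — the active assumption fails.
Re-solve with V_CE = 0.2 V. KCL at the emitter: V_E/R_E = (V_BB−0.7−V_E)/R_B + (V_CC−0.2−V_E)/R_C, giving V_E = 1.19 V.
I_C = (V_CC − 0.2 − V_E)/R_C = (14.8 − 1.19)/3.9 = 3.49 mA.
Check: I_B = (7.7 − 1.19)/56 = 0.116 mA, and β·I_B = 5.81 mA > I_C, confirming saturation.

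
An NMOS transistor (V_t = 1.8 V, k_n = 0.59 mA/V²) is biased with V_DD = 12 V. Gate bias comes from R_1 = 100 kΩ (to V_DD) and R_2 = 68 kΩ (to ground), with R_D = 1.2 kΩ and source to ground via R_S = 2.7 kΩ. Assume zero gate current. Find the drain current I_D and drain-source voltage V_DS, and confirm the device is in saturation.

V_G = V_DD·R_2/(R_1+R_2) = 12×68/168 = 4.86 V.
Assume saturation: I_D = (k_n/2)(V_GS − V_t)² with V_GS = V_G − I_D·R_S = 4.86 − 2.7·I_D.
Substituting gives 2.15·I_D² − 5.87·I_D + 2.76 = 0, with roots I_D = 0.603 or 2.13 mA.
The root I_D = 2.13 mA gives V_GS = -0.885 V ≤ V_t, so take I_D = 0.603 mA.
Then V_GS = 3.23 V and V_DS = V_DD − I_D(R_D+R_S) = 12 − 0.603×3.9 = 9.65 V.
Saturation requires V_DS ≥ V_GS − V_t = 1.43 V; 9.65 ≥ 1.43 ✓.

I_D ≈ 0.6 mA, V_DS ≈ 9.6 V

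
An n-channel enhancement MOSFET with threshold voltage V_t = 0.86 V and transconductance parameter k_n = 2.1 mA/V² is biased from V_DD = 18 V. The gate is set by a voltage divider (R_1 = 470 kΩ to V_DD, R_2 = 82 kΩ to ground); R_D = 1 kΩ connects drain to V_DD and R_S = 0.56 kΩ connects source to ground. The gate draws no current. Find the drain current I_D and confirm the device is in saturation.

I_D ≈ 1.3 mA

V_G = V_DD·R_2/(R_1+R_2) = 18×82/552 = 2.67 V.
Assume saturation: I_D = (k_n/2)(V_GS − V_t)² with V_GS = V_G − I_D·R_S = 2.67 − 0.56·I_D.
Substituting gives 0.329·I_D² − 3.13·I_D + 3.45 = 0, with roots I_D = 1.27 or 8.24 mA.
The root I_D = 8.24 mA gives V_GS = -1.94 V ≤ V_t, so take I_D = 1.27 mA.
Then V_GS = 1.96 V and V_DS = V_DD − I_D(R_D+R_S) = 18 − 1.27×1.56 = 16 V.
Saturation requires V_DS ≥ V_GS − V_t = 1.1 V; 16 ≥ 1.1 ✓.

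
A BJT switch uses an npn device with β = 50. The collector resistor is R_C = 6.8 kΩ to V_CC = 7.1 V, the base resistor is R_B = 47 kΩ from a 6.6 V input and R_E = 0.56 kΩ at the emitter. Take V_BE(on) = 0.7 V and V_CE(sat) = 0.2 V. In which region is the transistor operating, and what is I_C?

Assume active: I_B = (6.6 − 0.7)/(47 + 51×0.56) = 0.0781 mA, I_C = β·I_B = 3.9 mA.
Then V_CE = 7.1 − 3.9×6.8 − 3.98×0.56 = -21.7 V < 0.2 V — the active assumption fails.
Re-solve with V_CE = 0.2 V. KCL at the emitter: V_E/R_E = (V_BB−0.7−V_E)/R_B + (V_CC−0.2−V_E)/R_C, giving V_E = 0.584 V.
I_C = (V_CC − 0.2 − V_E)/R_C = (6.9 − 0.584)/6.8 = 0.929 mA.
Check: I_B = (5.9 − 0.584)/47 = 0.113 mA, and β·I_B = 5.66 mA > I_C, confirming saturation.

saturation; I_C ≈ 0.93 mA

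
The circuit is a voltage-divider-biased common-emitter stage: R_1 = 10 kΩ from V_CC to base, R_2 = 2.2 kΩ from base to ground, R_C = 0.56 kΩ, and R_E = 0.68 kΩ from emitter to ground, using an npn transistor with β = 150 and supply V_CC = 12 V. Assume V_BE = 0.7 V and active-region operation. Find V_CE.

V_CE ≈ 9.4 V

Thevenize the base divider: V_Th = V_CC·R_2/(R_1+R_2) = 12×2.2/12.2 = 2.16 V, R_Th = R_1‖R_2 = 1.8 kΩ.
Base-emitter loop: V_Th = I_B·R_Th + V_BE + (β+1)I_B·R_E, so I_B = (2.16 − 0.7) / (1.8 + 151×0.68) = 0.014 mA.
I_C = β·I_B = 150×0.014 = 2.1 mA, and I_E = (β+1)I_B = 2.12 mA.
V_CE = V_CC − I_C·R_C − I_E·R_E = 12 − 2.1×0.56 − 2.12×0.68 = 9.38 V.
V_CE = 9.38 V > 0.2 V confirms active-region operation.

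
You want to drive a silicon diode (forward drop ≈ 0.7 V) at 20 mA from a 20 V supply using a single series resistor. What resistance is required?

The resistor drops V_S − V_D = 20 − 0.7 = 19.3 V at 20 mA.
R = 19.3 V / 20 mA = 0.965 kΩ.

R ≈ 0.97 kΩ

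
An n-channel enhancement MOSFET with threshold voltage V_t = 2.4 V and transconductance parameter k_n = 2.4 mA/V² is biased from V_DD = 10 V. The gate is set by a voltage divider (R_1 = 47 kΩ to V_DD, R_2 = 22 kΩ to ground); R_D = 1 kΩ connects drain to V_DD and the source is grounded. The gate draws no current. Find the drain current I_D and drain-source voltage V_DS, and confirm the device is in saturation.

I_D ≈ 0.75 mA, V_DS ≈ 9.3 V

V_G = V_DD·R_2/(R_1+R_2) = 10×22/69 = 3.19 V. With the source grounded, V_GS = V_G = 3.19 V.
Assume saturation: I_D = (k_n/2)(V_GS − V_t)² = (2.4/2)×(3.19 − 2.4)² = 1.2×0.788² = 0.746 mA.
V_DS = V_DD − I_D·R_D = 10 − 0.746×1 = 9.25 V.
Saturation requires V_DS ≥ V_GS − V_t = 0.788 V; 9.25 ≥ 0.788 ✓.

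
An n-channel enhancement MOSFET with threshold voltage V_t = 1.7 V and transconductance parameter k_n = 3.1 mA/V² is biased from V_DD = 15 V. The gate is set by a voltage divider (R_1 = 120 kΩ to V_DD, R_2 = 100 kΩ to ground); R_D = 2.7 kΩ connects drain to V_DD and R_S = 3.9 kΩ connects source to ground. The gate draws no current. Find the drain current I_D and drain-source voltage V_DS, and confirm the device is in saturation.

V_G = V_DD·R_2/(R_1+R_2) = 15×100/220 = 6.82 V.
Assume saturation: I_D = (k_n/2)(V_GS − V_t)² with V_GS = V_G − I_D·R_S = 6.82 − 3.9·I_D.
Substituting gives 23.6·I_D² − 62.9·I_D + 40.6 = 0, with roots I_D = 1.1 or 1.57 mA.
The root I_D = 1.57 mA gives V_GS = 0.693 V ≤ V_t, so take I_D = 1.1 mA.
Then V_GS = 2.54 V and V_DS = V_DD − I_D(R_D+R_S) = 15 − 1.1×6.6 = 7.76 V.
Saturation requires V_DS ≥ V_GS − V_t = 0.841 V; 7.76 ≥ 0.841 ✓.

I_D ≈ 1.1 mA, V_DS ≈ 7.8 V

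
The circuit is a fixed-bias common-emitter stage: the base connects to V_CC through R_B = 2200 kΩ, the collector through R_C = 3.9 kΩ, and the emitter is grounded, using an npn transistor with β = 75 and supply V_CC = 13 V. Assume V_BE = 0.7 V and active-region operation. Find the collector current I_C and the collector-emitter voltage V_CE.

Base loop: V_CC = I_B·R_B + V_BE, so I_B = (13 − 0.7)/2200 kΩ = 0.00559 mA.
In the active region I_C = β·I_B = 75 × 0.00559 = 0.419 mA.
Collector loop: V_CE = V_CC − I_C·R_C = 13 − 0.419×3.9 = 11.4 V.
Since V_CE = 11.4 V > V_CE(sat) ≈ 0.2 V, the transistor is in the active region as assumed.

I_C ≈ 0.42 mA, V_CE ≈ 11 V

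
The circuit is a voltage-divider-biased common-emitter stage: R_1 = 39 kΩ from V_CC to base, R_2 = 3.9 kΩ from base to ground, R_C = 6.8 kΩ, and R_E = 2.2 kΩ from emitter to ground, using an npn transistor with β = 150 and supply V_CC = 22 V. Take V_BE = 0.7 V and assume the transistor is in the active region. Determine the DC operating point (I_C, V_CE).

Thevenize the base divider: V_Th = V_CC·R_2/(R_1+R_2) = 22×3.9/42.9 = 2 V, R_Th = R_1‖R_2 = 3.55 kΩ.
Base-emitter loop: V_Th = I_B·R_Th + V_BE + (β+1)I_B·R_E, so I_B = (2 − 0.7) / (3.55 + 151×2.2) = 0.00387 mA.
I_C = β·I_B = 150×0.00387 = 0.581 mA, and I_E = (β+1)I_B = 0.585 mA.
V_CE = V_CC − I_C·R_C − I_E·R_E = 22 − 0.581×6.8 − 0.585×2.2 = 16.8 V.
V_CE = 16.8 V > 0.2 V confirms active-region operation.

I_C ≈ 0.58 mA, V_CE ≈ 17 V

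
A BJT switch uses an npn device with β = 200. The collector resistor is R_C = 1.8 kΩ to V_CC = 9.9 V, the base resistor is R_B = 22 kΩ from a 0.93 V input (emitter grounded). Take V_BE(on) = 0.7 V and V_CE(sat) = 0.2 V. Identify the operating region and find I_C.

active; I_C ≈ 2.1 mA

Assume active. Base-emitter loop: I_B = (V_BB − V_BE)/R_B = (0.93 − 0.7)/22 = 0.0105 mA.
I_C = β·I_B = 200×0.0105 = 2.09 mA.
V_CE = V_CC − I_C·R_C = 9.9 − 2.09×1.8 = 6.14 V > V_CE(sat), so the active-region assumption holds.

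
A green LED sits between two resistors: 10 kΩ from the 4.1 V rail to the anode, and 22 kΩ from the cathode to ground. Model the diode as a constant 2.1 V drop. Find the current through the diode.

I ≈ 0.062 mA

The two resistors are in series with the diode, so KVL gives 4.1 = I·10 + 2.1 + I·22.
I = (4.1 − 2.1) / (10 + 22) kΩ = 2 / 32 = 0.0625 mA.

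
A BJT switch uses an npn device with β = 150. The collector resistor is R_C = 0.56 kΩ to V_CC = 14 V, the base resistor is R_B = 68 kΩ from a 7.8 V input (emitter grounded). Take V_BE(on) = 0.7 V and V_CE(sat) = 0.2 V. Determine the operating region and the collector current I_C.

active; I_C ≈ 16 mA

Assume active. Base-emitter loop: I_B = (V_BB − V_BE)/R_B = (7.8 − 0.7)/68 = 0.104 mA.
I_C = β·I_B = 150×0.104 = 15.7 mA.
V_CE = V_CC − I_C·R_C = 14 − 15.7×0.56 = 5.23 V > V_CE(sat), so the active-region assumption holds.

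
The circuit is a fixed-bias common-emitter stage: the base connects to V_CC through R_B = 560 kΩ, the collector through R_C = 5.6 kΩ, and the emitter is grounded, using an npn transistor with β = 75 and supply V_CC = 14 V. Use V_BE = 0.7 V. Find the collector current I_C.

Base loop: V_CC = I_B·R_B + V_BE, so I_B = (14 − 0.7)/560 kΩ = 0.0238 mA.
In the active region I_C = β·I_B = 75 × 0.0238 = 1.78 mA.
Collector loop: V_CE = V_CC − I_C·R_C = 14 − 1.78×5.6 = 4.03 V.
Since V_CE = 4.03 V > V_CE(sat) ≈ 0.2 V, the transistor is in the active region as assumed.

I_C ≈ 1.8 mA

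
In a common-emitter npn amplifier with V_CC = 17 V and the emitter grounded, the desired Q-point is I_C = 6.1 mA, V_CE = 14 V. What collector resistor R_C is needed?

Collector loop: V_CC = I_C·R_C + V_CE.
R_C = (V_CC − V_CE)/I_C = (17 − 14)/6.1 = 0.492 kΩ.

R_C ≈ 0.49 kΩ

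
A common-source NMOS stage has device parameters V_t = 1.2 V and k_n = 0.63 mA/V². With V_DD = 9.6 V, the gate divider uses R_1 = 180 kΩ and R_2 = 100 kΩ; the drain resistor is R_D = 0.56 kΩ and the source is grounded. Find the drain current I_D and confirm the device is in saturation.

V_G = V_DD·R_2/(R_1+R_2) = 9.6×100/280 = 3.43 V. With the source grounded, V_GS = V_G = 3.43 V.
Assume saturation: I_D = (k_n/2)(V_GS − V_t)² = (0.63/2)×(3.43 − 1.2)² = 0.315×2.23² = 1.56 mA.
V_DS = V_DD − I_D·R_D = 9.6 − 1.56×0.56 = 8.72 V.
Saturation requires V_DS ≥ V_GS − V_t = 2.23 V; 8.72 ≥ 2.23 ✓.

I_D ≈ 1.6 mA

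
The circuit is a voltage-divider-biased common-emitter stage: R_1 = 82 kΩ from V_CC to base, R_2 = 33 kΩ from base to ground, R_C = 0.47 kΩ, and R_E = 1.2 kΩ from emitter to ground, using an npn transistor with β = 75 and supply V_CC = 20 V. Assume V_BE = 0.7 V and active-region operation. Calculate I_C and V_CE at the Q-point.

Thevenize the base divider: V_Th = V_CC·R_2/(R_1+R_2) = 20×33/115 = 5.74 V, R_Th = R_1‖R_2 = 23.5 kΩ.
Base-emitter loop: V_Th = I_B·R_Th + V_BE + (β+1)I_B·R_E, so I_B = (5.74 − 0.7) / (23.5 + 76×1.2) = 0.0439 mA.
I_C = β·I_B = 75×0.0439 = 3.29 mA, and I_E = (β+1)I_B = 3.34 mA.
V_CE = V_CC − I_C·R_C − I_E·R_E = 20 − 3.29×0.47 − 3.34×1.2 = 14.4 V.
V_CE = 14.4 V > 0.2 V confirms active-region operation.

I_C ≈ 3.3 mA, V_CE ≈ 14 V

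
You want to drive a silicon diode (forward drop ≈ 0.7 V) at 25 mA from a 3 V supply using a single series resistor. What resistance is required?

The resistor drops V_S − V_D = 3 − 0.7 = 2.3 V at 25 mA.
R = 2.3 V / 25 mA = 0.092 kΩ.

R ≈ 0.092 kΩ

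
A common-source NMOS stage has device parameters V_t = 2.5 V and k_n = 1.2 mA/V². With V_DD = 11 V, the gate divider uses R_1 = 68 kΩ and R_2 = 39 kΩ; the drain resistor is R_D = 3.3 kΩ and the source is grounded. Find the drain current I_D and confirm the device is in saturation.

V_G = V_DD·R_2/(R_1+R_2) = 11×39/107 = 4.01 V. With the source grounded, V_GS = V_G = 4.01 V.
Assume saturation: I_D = (k_n/2)(V_GS − V_t)² = (1.2/2)×(4.01 − 2.5)² = 0.6×1.51² = 1.37 mA.
V_DS = V_DD − I_D·R_D = 11 − 1.37×3.3 = 6.49 V.
Saturation requires V_DS ≥ V_GS − V_t = 1.51 V; 6.49 ≥ 1.51 ✓.

I_D ≈ 1.4 mA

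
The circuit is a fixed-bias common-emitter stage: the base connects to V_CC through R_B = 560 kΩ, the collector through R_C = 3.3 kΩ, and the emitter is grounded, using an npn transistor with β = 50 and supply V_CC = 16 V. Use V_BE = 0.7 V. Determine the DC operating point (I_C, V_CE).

Base loop: V_CC = I_B·R_B + V_BE, so I_B = (16 − 0.7)/560 kΩ = 0.0273 mA.
In the active region I_C = β·I_B = 50 × 0.0273 = 1.37 mA.
Collector loop: V_CE = V_CC − I_C·R_C = 16 − 1.37×3.3 = 11.5 V.
Since V_CE = 11.5 V > V_CE(sat) ≈ 0.2 V, the transistor is in the active region as assumed.

I_C ≈ 1.4 mA, V_CE ≈ 11 V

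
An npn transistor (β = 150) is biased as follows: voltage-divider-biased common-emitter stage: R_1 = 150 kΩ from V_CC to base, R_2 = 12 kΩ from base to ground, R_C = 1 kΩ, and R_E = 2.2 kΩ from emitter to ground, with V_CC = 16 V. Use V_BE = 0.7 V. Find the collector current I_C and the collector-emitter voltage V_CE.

Thevenize the base divider: V_Th = V_CC·R_2/(R_1+R_2) = 16×12/162 = 1.19 V, R_Th = R_1‖R_2 = 11.1 kΩ.
Base-emitter loop: V_Th = I_B·R_Th + V_BE + (β+1)I_B·R_E, so I_B = (1.19 − 0.7) / (11.1 + 151×2.2) = 0.00141 mA.
I_C = β·I_B = 150×0.00141 = 0.212 mA, and I_E = (β+1)I_B = 0.213 mA.
V_CE = V_CC − I_C·R_C − I_E·R_E = 16 − 0.212×1 − 0.213×2.2 = 15.3 V.
V_CE = 15.3 V > 0.2 V confirms active-region operation.

I_C ≈ 0.21 mA, V_CE ≈ 15 V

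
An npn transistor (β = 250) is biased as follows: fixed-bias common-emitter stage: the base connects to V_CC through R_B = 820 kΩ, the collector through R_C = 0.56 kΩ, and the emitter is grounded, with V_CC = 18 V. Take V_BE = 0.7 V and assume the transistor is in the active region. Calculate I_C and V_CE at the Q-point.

Base loop: V_CC = I_B·R_B + V_BE, so I_B = (18 − 0.7)/820 kΩ = 0.0211 mA.
In the active region I_C = β·I_B = 250 × 0.0211 = 5.27 mA.
Collector loop: V_CE = V_CC − I_C·R_C = 18 − 5.27×0.56 = 15 V.
Since V_CE = 15 V > V_CE(sat) ≈ 0.2 V, the transistor is in the active region as assumed.

I_C ≈ 5.3 mA, V_CE ≈ 15 V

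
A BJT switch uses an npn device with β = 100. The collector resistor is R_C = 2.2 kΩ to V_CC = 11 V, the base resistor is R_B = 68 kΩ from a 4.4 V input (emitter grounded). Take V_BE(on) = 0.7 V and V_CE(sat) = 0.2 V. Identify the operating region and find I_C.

Assume active: I_B = (4.4 − 0.7)/68 = 0.0544 mA, giving I_C = β·I_B = 5.44 mA.
But then V_CE = 11 − 5.44×2.2 = -0.971 V < V_CE(sat) = 0.2 V — impossible in the active region.
So the transistor is saturated. With V_CE = 0.2 V, I_C = (V_CC − 0.2)/R_C = 10.8/2.2 = 4.91 mA.
Check: β·I_B = 5.44 mA > I_C = 4.91 mA, confirming saturation.

saturation; I_C ≈ 4.9 mA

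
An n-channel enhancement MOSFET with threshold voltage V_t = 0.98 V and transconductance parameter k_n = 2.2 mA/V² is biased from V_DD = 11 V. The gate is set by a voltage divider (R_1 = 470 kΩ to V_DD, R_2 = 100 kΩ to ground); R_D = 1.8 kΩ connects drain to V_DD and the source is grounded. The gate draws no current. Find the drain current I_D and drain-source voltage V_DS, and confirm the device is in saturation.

I_D ≈ 0.99 mA, V_DS ≈ 9.2 V

V_G = V_DD·R_2/(R_1+R_2) = 11×100/570 = 1.93 V. With the source grounded, V_GS = V_G = 1.93 V.
Assume saturation: I_D = (k_n/2)(V_GS − V_t)² = (2.2/2)×(1.93 − 0.98)² = 1.1×0.95² = 0.992 mA.
V_DS = V_DD − I_D·R_D = 11 − 0.992×1.8 = 9.21 V.
Saturation requires V_DS ≥ V_GS − V_t = 0.95 V; 9.21 ≥ 0.95 ✓.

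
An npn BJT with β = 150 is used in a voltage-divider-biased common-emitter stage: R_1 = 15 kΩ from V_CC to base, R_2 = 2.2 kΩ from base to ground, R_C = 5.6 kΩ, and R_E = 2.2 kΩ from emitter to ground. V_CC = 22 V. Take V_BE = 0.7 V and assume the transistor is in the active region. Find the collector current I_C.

Thevenize the base divider: V_Th = V_CC·R_2/(R_1+R_2) = 22×2.2/17.2 = 2.81 V, R_Th = R_1‖R_2 = 1.92 kΩ.
Base-emitter loop: V_Th = I_B·R_Th + V_BE + (β+1)I_B·R_E, so I_B = (2.81 − 0.7) / (1.92 + 151×2.2) = 0.00633 mA.
I_C = β·I_B = 150×0.00633 = 0.949 mA, and I_E = (β+1)I_B = 0.955 mA.
V_CE = V_CC − I_C·R_C − I_E·R_E = 22 − 0.949×5.6 − 0.955×2.2 = 14.6 V.
V_CE = 14.6 V > 0.2 V confirms active-region operation.

I_C ≈ 0.95 mA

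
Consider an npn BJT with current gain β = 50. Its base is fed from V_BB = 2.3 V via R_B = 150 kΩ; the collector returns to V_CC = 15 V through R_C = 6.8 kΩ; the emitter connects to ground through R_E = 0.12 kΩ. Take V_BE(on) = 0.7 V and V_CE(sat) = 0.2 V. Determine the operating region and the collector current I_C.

Assume active. Base-emitter loop: I_B = (V_BB − V_BE)/(R_B + (β+1)R_E) = (2.3 − 0.7)/(150 + 51×0.12) = 0.0102 mA.
I_C = β·I_B = 50×0.0102 = 0.512 mA.
V_CE = V_CC − I_C·R_C − I_E·R_E = 15 − 0.512×6.8 − 0.523×0.12 = 11.5 V > V_CE(sat), so the active-region assumption holds.

active; I_C ≈ 0.51 mA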